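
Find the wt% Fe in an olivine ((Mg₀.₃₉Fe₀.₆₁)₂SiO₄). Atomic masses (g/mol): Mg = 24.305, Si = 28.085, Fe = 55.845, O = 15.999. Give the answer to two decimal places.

38.03 weight percent

Molar mass of (Mg₀.₃₉Fe₀.₆₁)₂SiO₄: 0.78×24.305 + 1.22×55.845 + 1×28.085 + 4×15.999 = 179.170 g/mol.
Mass of Fe per formula unit: 1.22 × 55.845 = 68.131 g.
Weight fraction Fe = 68.131 / 179.170 = 0.3803.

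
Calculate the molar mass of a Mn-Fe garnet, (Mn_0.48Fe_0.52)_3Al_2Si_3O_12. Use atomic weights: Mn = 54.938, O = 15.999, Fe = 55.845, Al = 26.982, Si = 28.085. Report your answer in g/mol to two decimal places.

496.44 g/mol

Mn: 1.44 × 54.938 = 79.1107
Fe: 1.56 × 55.845 = 87.1182
Al: 2 × 26.982 = 53.9640
Si: 3 × 28.085 = 84.2550
O: 12 × 15.999 = 191.9880
Summing the contributions gives the formula mass.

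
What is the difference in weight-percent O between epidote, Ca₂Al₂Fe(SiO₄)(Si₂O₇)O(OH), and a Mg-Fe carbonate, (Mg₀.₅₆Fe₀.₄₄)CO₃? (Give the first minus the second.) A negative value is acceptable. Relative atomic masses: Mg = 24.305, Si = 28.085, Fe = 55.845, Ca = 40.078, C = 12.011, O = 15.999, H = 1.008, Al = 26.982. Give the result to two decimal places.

M(Ca₂Al₂Fe(SiO₄)(Si₂O₇)O(OH)) = 483.215 g/mol, so wt% O = 207.987/483.215 × 100 = 43.04%.
M((Mg₀.₅₆Fe₀.₄₄)CO₃) = 98.191 g/mol, so wt% O = 47.997/98.191 × 100 = 48.88%.
43.04 − 48.88 = -5.84 pp.

-5.84 percentage points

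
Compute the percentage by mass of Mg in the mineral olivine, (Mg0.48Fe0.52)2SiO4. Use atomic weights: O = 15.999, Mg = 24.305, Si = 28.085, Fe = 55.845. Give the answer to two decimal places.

13.45 wt%

M((Mg0.48Fe0.52)2SiO4) = 173.493 g/mol.
Mg contributes 0.96 × 24.305 = 23.333 g per mole.
23.333/173.493 = 0.1345 → 13.45%.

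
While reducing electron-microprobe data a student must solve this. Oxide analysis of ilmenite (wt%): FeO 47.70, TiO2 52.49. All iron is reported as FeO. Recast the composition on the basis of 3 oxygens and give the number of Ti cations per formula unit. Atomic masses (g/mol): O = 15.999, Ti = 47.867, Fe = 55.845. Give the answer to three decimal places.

0.997 Ti apfu

47.70 wt% FeO ÷ 71.844 g/mol = 0.66394 mol, giving 0.66394 Fe and 0.66394 O.
52.49 wt% TiO2 ÷ 79.865 g/mol = 0.65723 mol, giving 0.65723 Ti and 1.31446 O.
Oxygen sums to 1.97840; scaling by 3/1.97840 = 1.51638 puts the formula on 3 O.
Ti: 0.65723 × 1.51638 = 0.997 atoms per formula unit.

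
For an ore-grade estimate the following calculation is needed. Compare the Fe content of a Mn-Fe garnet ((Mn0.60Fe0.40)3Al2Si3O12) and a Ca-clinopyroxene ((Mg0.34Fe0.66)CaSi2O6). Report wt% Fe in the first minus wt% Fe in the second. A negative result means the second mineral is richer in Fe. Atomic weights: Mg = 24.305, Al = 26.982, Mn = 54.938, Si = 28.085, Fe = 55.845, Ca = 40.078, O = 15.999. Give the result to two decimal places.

First mineral: 67.014 g Fe in 496.109 g formula = 13.51 wt% Fe.
Second mineral: 36.858 g Fe in 237.363 g formula = 15.53 wt% Fe.
13.51% − 15.53% gives a difference of -2.02 percentage points.

-2.02 percentage points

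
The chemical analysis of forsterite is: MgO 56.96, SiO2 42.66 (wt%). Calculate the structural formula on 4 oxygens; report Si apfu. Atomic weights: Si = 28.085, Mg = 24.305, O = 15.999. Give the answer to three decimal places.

MgO: 56.96/40.304 = 1.41326 mol → 1.41326 mol Mg, 1.41326 mol O.
SiO2: 42.66/60.083 = 0.71002 mol → 0.71002 mol Si, 1.42004 mol O.
Total oxygen = 2.83330 mol. Normalization factor = 4/2.83330 = 1.41178.
Si per 4 O = 0.71002 × 1.41178 = 1.002.

1.002 Si apfu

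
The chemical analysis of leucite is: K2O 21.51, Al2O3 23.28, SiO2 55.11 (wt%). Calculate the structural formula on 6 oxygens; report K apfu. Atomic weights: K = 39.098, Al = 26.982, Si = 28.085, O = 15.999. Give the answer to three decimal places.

0.997 K apfu

K2O (M=94.195): mol = 0.22836; K = 0.45672, O = 0.22836.
Al2O3 (M=101.961): mol = 0.22832; Al = 0.45664, O = 0.68496.
SiO2 (M=60.083): mol = 0.91723; Si = 0.91723, O = 1.83446.
ΣO = 2.74778; factor = 6/ΣO = 2.18358.
K apfu = 0.45672 × 2.18358 = 0.997.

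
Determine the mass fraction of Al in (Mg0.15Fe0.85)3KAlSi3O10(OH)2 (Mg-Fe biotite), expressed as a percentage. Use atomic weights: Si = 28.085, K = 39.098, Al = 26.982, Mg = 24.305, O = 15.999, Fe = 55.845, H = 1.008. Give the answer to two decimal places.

Formula mass = 0.45·24.305 + 2.55·55.845 + 1·39.098 + 1·26.982 + 3·28.085 + 12·15.999 + 2·1.008 = 497.681 g/mol, of which 26.982 g is Al.
So Al makes up 26.982/497.681 = 0.0542 of the mass, i.e. 5.42%.

5.42 mass %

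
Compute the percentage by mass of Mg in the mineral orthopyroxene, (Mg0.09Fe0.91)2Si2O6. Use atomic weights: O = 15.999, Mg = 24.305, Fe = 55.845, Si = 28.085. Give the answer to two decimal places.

Molar mass of (Mg0.09Fe0.91)2Si2O6: 0.18*24.305 + 1.82*55.845 + 2*28.085 + 6*15.999 = 258.177 g/mol.
Mass of Mg per formula unit: 0.18 × 24.305 = 4.375 g.
Weight fraction Mg = 4.375 / 258.177 = 0.0169.

1.69 weight percent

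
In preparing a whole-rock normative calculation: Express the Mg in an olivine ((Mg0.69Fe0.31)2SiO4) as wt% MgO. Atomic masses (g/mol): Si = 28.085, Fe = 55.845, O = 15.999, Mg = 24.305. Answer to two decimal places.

M((Mg0.69Fe0.31)2SiO4) = 160.246 g/mol; M(MgO) = 40.304 g/mol.
Moles MgO per formula unit = 1.38 Mg ÷ 1 = 1.3800.
MgO fraction = (1.3800 × 40.304) / 160.246 = 55.620/160.246 = 0.3471.

34.71 wt%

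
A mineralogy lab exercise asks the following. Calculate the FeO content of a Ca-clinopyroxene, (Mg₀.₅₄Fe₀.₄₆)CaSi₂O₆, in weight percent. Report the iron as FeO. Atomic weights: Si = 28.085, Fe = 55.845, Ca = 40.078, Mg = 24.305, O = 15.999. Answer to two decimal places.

14.30 wt%

Molar mass of (Mg₀.₅₄Fe₀.₄₆)CaSi₂O₆ = 0.54*24.305 + 0.46*55.845 + 1*40.078 + 2*28.085 + 6*15.999 = 231.055 g/mol.
Each formula unit contains 0.46 Fe, equivalent to 0.46/1 = 0.4600 mol FeO.
M(FeO) = 1×55.845 + 1×15.999 = 71.844 g/mol.
Mass of FeO per formula unit = 0.4600 × 71.844 = 33.048 g.
FeO wt% = 33.048 / 231.055 × 100 = 14.30%.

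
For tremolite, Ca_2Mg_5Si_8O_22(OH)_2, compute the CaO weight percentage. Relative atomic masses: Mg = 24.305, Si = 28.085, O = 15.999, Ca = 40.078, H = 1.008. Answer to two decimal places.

Molar mass of Ca_2Mg_5Si_8O_22(OH)_2 = 2*40.078 + 5*24.305 + 8*28.085 + 24*15.999 + 2*1.008 = 812.353 g/mol.
Each formula unit contains 2 Ca, equivalent to 2/1 = 2.0000 mol CaO.
M(CaO) = 1×40.078 + 1×15.999 = 56.077 g/mol.
Mass of CaO per formula unit = 2.0000 × 56.077 = 112.154 g.
CaO wt% = 112.154 / 812.353 × 100 = 13.81%.

13.81 wt%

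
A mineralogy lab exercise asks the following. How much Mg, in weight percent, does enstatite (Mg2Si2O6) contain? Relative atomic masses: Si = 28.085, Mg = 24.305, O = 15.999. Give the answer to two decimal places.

24.21 weight percent

Molar mass of Mg2Si2O6: 2·24.305 + 2·28.085 + 6·15.999 = 200.774 g/mol.
Mass of Mg per formula unit: 2 × 24.305 = 48.610 g.
Weight fraction Mg = 48.610 / 200.774 = 0.2421.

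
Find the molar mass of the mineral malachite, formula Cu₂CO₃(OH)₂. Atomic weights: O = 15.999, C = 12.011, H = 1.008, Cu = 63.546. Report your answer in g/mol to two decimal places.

Cu: 2 × 63.546 = 127.0920
C: 1 × 12.011 = 12.0110
O: 5 × 15.999 = 79.9950
H: 2 × 1.008 = 2.0160
Summing the contributions gives the formula mass.

221.11 g/mol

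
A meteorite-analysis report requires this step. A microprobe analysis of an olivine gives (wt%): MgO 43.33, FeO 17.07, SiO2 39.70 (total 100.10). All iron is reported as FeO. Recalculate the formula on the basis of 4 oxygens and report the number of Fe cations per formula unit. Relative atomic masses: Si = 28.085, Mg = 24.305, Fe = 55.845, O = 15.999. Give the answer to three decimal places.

0.361 Fe apfu

43.33 wt% MgO ÷ 40.304 g/mol = 1.07508 mol, giving 1.07508 Mg and 1.07508 O.
17.07 wt% FeO ÷ 71.844 g/mol = 0.23760 mol, giving 0.23760 Fe and 0.23760 O.
39.70 wt% SiO2 ÷ 60.083 g/mol = 0.66075 mol, giving 0.66075 Si and 1.32150 O.
Oxygen sums to 2.63418; scaling by 4/2.63418 = 1.51850 puts the formula on 4 O.
Fe: 0.23760 × 1.51850 = 0.361 atoms per formula unit.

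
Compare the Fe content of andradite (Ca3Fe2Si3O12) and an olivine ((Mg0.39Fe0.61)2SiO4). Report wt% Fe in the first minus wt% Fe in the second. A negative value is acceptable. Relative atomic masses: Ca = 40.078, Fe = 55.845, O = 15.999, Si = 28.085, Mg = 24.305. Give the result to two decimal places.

-16.05 percentage points

M(Ca3Fe2Si3O12) = 508.167 g/mol, so wt% Fe = 111.690/508.167 × 100 = 21.98%.
M((Mg0.39Fe0.61)2SiO4) = 179.170 g/mol, so wt% Fe = 68.131/179.170 × 100 = 38.03%.
21.98 − 38.03 = -16.05 pp.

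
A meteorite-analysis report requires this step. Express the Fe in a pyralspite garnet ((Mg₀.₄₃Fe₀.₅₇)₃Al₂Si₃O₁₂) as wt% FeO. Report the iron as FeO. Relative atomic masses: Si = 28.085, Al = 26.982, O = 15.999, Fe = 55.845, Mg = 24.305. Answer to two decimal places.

26.88 wt%

Molar mass of (Mg₀.₄₃Fe₀.₅₇)₃Al₂Si₃O₁₂ = 1.29*24.305 + 1.71*55.845 + 2*26.982 + 3*28.085 + 12*15.999 = 457.055 g/mol.
Each formula unit contains 1.71 Fe, equivalent to 1.71/1 = 1.7100 mol FeO.
M(FeO) = 1×55.845 + 1×15.999 = 71.844 g/mol.
Mass of FeO per formula unit = 1.7100 × 71.844 = 122.853 g.
FeO wt% = 122.853 / 457.055 × 100 = 26.88%.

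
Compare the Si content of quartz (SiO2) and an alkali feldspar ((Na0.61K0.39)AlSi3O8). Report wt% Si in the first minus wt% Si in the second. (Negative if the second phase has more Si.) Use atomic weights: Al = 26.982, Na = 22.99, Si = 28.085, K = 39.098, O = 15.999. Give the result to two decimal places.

15.36 percentage points

M(SiO2) = 60.083 g/mol, so wt% Si = 28.085/60.083 × 100 = 46.74%.
M((Na0.61K0.39)AlSi3O8) = 268.501 g/mol, so wt% Si = 84.255/268.501 × 100 = 31.38%.
46.74 − 31.38 = 15.36 pp.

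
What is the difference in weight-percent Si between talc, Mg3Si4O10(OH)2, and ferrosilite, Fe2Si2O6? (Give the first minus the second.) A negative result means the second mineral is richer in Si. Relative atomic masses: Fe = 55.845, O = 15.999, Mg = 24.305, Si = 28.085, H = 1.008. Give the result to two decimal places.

8.33 percentage points

First mineral: 112.340 g Si in 379.259 g formula = 29.62 wt% Si.
Second mineral: 56.170 g Si in 263.854 g formula = 21.29 wt% Si.
29.62% − 21.29% gives a difference of 8.33 percentage points.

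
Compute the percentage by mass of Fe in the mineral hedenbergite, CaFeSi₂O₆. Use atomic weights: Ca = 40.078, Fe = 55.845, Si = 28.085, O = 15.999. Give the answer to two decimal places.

22.51 mass %

M(CaFeSi₂O₆) = 248.087 g/mol.
Fe contributes 1 × 55.845 = 55.845 g per mole.
55.845/248.087 = 0.2251 → 22.51%.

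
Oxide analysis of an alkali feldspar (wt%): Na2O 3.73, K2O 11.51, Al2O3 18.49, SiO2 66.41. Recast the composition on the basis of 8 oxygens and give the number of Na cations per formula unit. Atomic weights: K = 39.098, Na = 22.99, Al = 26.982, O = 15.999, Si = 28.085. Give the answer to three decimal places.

Na2O: 3.73/61.979 = 0.06018 mol → 0.12036 mol Na, 0.06018 mol O.
K2O: 11.51/94.195 = 0.12219 mol → 0.24438 mol K, 0.12219 mol O.
Al2O3: 18.49/101.961 = 0.18134 mol → 0.36268 mol Al, 0.54402 mol O.
SiO2: 66.41/60.083 = 1.10530 mol → 1.10530 mol Si, 2.21060 mol O.
Total oxygen = 2.93699 mol. Normalization factor = 8/2.93699 = 2.72388.
Na per 8 O = 0.12036 × 2.72388 = 0.328.

0.328 Na apfu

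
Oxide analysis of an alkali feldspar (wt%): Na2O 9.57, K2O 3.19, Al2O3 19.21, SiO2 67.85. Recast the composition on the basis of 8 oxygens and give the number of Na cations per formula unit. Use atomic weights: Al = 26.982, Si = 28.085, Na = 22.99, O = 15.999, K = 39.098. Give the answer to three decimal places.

0.820 Na apfu

Na2O: 9.57/61.979 = 0.15441 mol → 0.30882 mol Na, 0.15441 mol O.
K2O: 3.19/94.195 = 0.03387 mol → 0.06774 mol K, 0.03387 mol O.
Al2O3: 19.21/101.961 = 0.18841 mol → 0.37682 mol Al, 0.56523 mol O.
SiO2: 67.85/60.083 = 1.12927 mol → 1.12927 mol Si, 2.25854 mol O.
Total oxygen = 3.01205 mol. Normalization factor = 8/3.01205 = 2.65600.
Na per 8 O = 0.30882 × 2.65600 = 0.820.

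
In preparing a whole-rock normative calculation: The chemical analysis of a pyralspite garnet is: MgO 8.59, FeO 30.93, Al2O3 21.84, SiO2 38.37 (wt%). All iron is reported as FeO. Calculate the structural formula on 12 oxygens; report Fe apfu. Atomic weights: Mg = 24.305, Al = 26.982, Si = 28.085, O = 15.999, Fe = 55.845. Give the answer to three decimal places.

2.015 Fe apfu

MgO (M=40.304): mol = 0.21313; Mg = 0.21313, O = 0.21313.
FeO (M=71.844): mol = 0.43052; Fe = 0.43052, O = 0.43052.
Al2O3 (M=101.961): mol = 0.21420; Al = 0.42840, O = 0.64260.
SiO2 (M=60.083): mol = 0.63862; Si = 0.63862, O = 1.27724.
ΣO = 2.56349; factor = 12/ΣO = 4.68112.
Fe apfu = 0.43052 × 4.68112 = 2.015.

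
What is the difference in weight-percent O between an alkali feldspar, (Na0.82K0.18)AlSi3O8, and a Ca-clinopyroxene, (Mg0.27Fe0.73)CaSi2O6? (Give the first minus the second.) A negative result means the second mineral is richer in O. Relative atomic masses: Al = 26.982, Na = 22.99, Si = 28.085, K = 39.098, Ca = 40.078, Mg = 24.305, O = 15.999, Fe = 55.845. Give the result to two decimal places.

First mineral: 127.992 g O in 265.118 g formula = 48.28 wt% O.
Second mineral: 95.994 g O in 239.571 g formula = 40.07 wt% O.
48.28% − 40.07% gives a difference of 8.21 percentage points.

8.21 percentage points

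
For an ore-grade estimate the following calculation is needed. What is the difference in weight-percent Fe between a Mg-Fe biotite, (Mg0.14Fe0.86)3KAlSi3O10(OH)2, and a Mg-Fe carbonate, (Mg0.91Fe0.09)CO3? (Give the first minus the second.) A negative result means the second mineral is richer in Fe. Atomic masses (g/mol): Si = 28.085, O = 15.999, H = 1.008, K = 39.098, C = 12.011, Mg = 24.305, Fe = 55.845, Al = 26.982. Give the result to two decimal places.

23.13 percentage points

M((Mg0.14Fe0.86)3KAlSi3O10(OH)2) = 498.627 g/mol, so wt% Fe = 144.080/498.627 × 100 = 28.90%.
M((Mg0.91Fe0.09)CO3) = 87.152 g/mol, so wt% Fe = 5.026/87.152 × 100 = 5.77%.
28.90 − 5.77 = 23.13 pp.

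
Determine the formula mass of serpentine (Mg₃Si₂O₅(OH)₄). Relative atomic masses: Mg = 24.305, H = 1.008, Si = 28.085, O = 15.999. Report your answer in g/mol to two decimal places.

M = 3·24.305 + 2·28.085 + 9·15.999 + 4·1.008

277.11 g/mol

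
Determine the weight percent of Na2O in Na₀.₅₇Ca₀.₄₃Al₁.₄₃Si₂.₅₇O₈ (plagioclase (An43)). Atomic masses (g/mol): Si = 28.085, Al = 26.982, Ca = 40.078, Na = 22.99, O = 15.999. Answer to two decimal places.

6.56 wt%

Molar mass of Na₀.₅₇Ca₀.₄₃Al₁.₄₃Si₂.₅₇O₈ = 0.57*22.99 + 0.43*40.078 + 1.43*26.982 + 2.57*28.085 + 8*15.999 = 269.093 g/mol.
Each formula unit contains 0.57 Na, equivalent to 0.57/2 = 0.2850 mol Na2O.
M(Na2O) = 2×22.99 + 1×15.999 = 61.979 g/mol.
Mass of Na2O per formula unit = 0.2850 × 61.979 = 17.664 g.
Na2O wt% = 17.664 / 269.093 × 100 = 6.56%.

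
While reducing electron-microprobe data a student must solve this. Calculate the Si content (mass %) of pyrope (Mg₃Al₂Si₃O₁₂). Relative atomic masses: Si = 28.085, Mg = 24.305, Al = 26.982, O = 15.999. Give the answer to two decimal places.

Molar mass of Mg₃Al₂Si₃O₁₂: 3·24.305 + 2·26.982 + 3·28.085 + 12·15.999 = 403.122 g/mol.
Mass of Si per formula unit: 3 × 28.085 = 84.255 g.
Weight fraction Si = 84.255 / 403.122 = 0.2090.

20.90 mass %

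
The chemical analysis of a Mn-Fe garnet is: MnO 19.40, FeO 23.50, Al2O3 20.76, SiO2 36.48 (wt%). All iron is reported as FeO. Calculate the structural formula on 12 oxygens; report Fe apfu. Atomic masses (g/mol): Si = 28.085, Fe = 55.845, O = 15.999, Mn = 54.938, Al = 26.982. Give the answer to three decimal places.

19.40 wt% MnO ÷ 70.937 g/mol = 0.27348 mol, giving 0.27348 Mn and 0.27348 O.
23.50 wt% FeO ÷ 71.844 g/mol = 0.32710 mol, giving 0.32710 Fe and 0.32710 O.
20.76 wt% Al2O3 ÷ 101.961 g/mol = 0.20361 mol, giving 0.40722 Al and 0.61083 O.
36.48 wt% SiO2 ÷ 60.083 g/mol = 0.60716 mol, giving 0.60716 Si and 1.21432 O.
Oxygen sums to 2.42573; scaling by 12/2.42573 = 4.94696 puts the formula on 12 O.
Fe: 0.32710 × 4.94696 = 1.618 atoms per formula unit.

1.618 Fe apfu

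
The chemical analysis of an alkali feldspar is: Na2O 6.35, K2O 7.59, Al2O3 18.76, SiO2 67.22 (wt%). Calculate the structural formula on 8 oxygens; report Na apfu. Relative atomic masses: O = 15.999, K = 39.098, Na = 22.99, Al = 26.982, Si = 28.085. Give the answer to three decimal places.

0.551 Na apfu

6.35 wt% Na2O ÷ 61.979 g/mol = 0.10245 mol, giving 0.20490 Na and 0.10245 O.
7.59 wt% K2O ÷ 94.195 g/mol = 0.08058 mol, giving 0.16116 K and 0.08058 O.
18.76 wt% Al2O3 ÷ 101.961 g/mol = 0.18399 mol, giving 0.36798 Al and 0.55197 O.
67.22 wt% SiO2 ÷ 60.083 g/mol = 1.11879 mol, giving 1.11879 Si and 2.23758 O.
Oxygen sums to 2.97258; scaling by 8/2.97258 = 2.69126 puts the formula on 8 O.
Na: 0.20490 × 2.69126 = 0.551 atoms per formula unit.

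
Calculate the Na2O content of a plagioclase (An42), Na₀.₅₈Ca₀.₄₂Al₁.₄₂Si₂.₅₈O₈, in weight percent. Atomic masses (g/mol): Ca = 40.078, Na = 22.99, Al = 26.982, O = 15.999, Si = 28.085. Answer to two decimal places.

6.68 wt%

Formula mass = 268.933 g/mol.
0.58 Na → 0.2900 mol Na2O per formula unit; M(Na2O) = 61.979, so Na2O mass = 17.974 g.
17.974/268.933 × 100 = 6.68 wt%.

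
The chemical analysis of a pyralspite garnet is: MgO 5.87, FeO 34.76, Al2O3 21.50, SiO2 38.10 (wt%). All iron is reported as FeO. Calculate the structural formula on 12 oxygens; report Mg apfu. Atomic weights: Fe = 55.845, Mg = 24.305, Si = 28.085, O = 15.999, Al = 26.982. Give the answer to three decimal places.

5.87 wt% MgO ÷ 40.304 g/mol = 0.14564 mol, giving 0.14564 Mg and 0.14564 O.
34.76 wt% FeO ÷ 71.844 g/mol = 0.48383 mol, giving 0.48383 Fe and 0.48383 O.
21.50 wt% Al2O3 ÷ 101.961 g/mol = 0.21086 mol, giving 0.42172 Al and 0.63258 O.
38.10 wt% SiO2 ÷ 60.083 g/mol = 0.63412 mol, giving 0.63412 Si and 1.26824 O.
Oxygen sums to 2.53029; scaling by 12/2.53029 = 4.74254 puts the formula on 12 O.
Mg: 0.14564 × 4.74254 = 0.691 atoms per formula unit.

0.691 Mg apfu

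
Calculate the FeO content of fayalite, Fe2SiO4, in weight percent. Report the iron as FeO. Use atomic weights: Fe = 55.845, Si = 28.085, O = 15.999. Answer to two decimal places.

M(Fe2SiO4) = 203.771 g/mol; M(FeO) = 71.844 g/mol.
Moles FeO per formula unit = 2 Fe ÷ 1 = 2.0000.
FeO fraction = (2.0000 × 71.844) / 203.771 = 143.688/203.771 = 0.7051.

70.51 wt%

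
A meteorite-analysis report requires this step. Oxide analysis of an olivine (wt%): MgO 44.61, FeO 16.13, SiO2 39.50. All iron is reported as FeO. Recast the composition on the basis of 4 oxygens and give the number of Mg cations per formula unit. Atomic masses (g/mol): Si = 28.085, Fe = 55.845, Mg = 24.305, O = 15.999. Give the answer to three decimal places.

1.673 Mg apfu

MgO: 44.61/40.304 = 1.10684 mol → 1.10684 mol Mg, 1.10684 mol O.
FeO: 16.13/71.844 = 0.22451 mol → 0.22451 mol Fe, 0.22451 mol O.
SiO2: 39.50/60.083 = 0.65742 mol → 0.65742 mol Si, 1.31484 mol O.
Total oxygen = 2.64619 mol. Normalization factor = 4/2.64619 = 1.51161.
Mg per 4 O = 1.10684 × 1.51161 = 1.673.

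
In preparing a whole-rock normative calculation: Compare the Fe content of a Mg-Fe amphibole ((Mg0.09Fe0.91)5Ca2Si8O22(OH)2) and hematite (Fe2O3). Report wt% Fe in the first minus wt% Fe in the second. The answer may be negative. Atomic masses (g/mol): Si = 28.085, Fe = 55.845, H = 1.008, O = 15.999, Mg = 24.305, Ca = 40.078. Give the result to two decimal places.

-43.36 percentage points

Fe in (Mg0.09Fe0.91)5Ca2Si8O22(OH)2: molar mass 955.860 g/mol; 4.55×55.845 = 254.095 g → 26.58 wt%.
Fe in Fe2O3: molar mass 159.687 g/mol; 2×55.845 = 111.690 g → 69.94 wt%.
Difference = 26.58 − 69.94 = -43.36 percentage points.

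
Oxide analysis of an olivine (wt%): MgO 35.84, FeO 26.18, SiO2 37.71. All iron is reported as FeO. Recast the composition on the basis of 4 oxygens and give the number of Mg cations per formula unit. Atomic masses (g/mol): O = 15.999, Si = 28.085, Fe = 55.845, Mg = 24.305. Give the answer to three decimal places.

1.418 Mg apfu

MgO: 35.84/40.304 = 0.88924 mol → 0.88924 mol Mg, 0.88924 mol O.
FeO: 26.18/71.844 = 0.36440 mol → 0.36440 mol Fe, 0.36440 mol O.
SiO2: 37.71/60.083 = 0.62763 mol → 0.62763 mol Si, 1.25526 mol O.
Total oxygen = 2.50890 mol. Normalization factor = 4/2.50890 = 1.59432.
Mg per 4 O = 0.88924 × 1.59432 = 1.418.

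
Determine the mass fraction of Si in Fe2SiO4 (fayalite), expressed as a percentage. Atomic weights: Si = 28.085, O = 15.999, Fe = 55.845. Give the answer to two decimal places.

Formula mass = 2·55.845 + 1·28.085 + 4·15.999 = 203.771 g/mol, of which 28.085 g is Si.
So Si makes up 28.085/203.771 = 0.1378 of the mass, i.e. 13.78%.

13.78 wt%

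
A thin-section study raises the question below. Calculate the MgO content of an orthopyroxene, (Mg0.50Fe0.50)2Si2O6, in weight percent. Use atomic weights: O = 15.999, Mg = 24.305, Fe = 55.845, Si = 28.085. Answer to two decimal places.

17.35 wt%

Formula mass = 232.314 g/mol.
1 Mg → 1.0000 mol MgO per formula unit; M(MgO) = 40.304, so MgO mass = 40.304 g.
40.304/232.314 × 100 = 17.35 wt%.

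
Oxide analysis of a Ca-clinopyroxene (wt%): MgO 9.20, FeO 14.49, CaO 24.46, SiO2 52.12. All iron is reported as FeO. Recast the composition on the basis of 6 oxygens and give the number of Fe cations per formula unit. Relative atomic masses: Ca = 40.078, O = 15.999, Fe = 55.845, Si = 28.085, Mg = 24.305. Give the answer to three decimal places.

9.20 wt% MgO ÷ 40.304 g/mol = 0.22827 mol, giving 0.22827 Mg and 0.22827 O.
14.49 wt% FeO ÷ 71.844 g/mol = 0.20169 mol, giving 0.20169 Fe and 0.20169 O.
24.46 wt% CaO ÷ 56.077 g/mol = 0.43619 mol, giving 0.43619 Ca and 0.43619 O.
52.12 wt% SiO2 ÷ 60.083 g/mol = 0.86747 mol, giving 0.86747 Si and 1.73494 O.
Oxygen sums to 2.60109; scaling by 6/2.60109 = 2.30673 puts the formula on 6 O.
Fe: 0.20169 × 2.30673 = 0.465 atoms per formula unit.

0.465 Fe apfu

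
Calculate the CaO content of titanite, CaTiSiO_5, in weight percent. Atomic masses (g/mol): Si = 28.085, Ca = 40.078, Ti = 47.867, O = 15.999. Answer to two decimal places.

Formula mass = 196.025 g/mol.
1 Ca → 1.0000 mol CaO per formula unit; M(CaO) = 56.077, so CaO mass = 56.077 g.
56.077/196.025 × 100 = 28.61 wt%.

28.61 wt%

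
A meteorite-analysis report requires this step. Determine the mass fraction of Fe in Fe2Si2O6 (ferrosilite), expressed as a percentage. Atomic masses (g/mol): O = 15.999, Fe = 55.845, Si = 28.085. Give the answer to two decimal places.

42.33 wt%

M(Fe2Si2O6) = 263.854 g/mol.
Fe contributes 2 × 55.845 = 111.690 g per mole.
111.690/263.854 = 0.4233 → 42.33%.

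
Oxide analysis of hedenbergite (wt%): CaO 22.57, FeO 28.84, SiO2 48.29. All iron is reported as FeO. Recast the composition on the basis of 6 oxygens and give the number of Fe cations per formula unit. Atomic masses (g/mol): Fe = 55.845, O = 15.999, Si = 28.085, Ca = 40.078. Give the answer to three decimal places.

0.999 Fe apfu

CaO: 22.57/56.077 = 0.40248 mol → 0.40248 mol Ca, 0.40248 mol O.
FeO: 28.84/71.844 = 0.40143 mol → 0.40143 mol Fe, 0.40143 mol O.
SiO2: 48.29/60.083 = 0.80372 mol → 0.80372 mol Si, 1.60744 mol O.
Total oxygen = 2.41135 mol. Normalization factor = 6/2.41135 = 2.48823.
Fe per 6 O = 0.40143 × 2.48823 = 0.999.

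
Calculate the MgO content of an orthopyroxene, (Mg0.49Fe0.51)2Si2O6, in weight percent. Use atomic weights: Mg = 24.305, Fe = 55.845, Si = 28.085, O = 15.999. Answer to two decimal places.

16.96 wt%

Formula mass = 232.945 g/mol.
0.98 Mg → 0.9800 mol MgO per formula unit; M(MgO) = 40.304, so MgO mass = 39.498 g.
39.498/232.945 × 100 = 16.96 wt%.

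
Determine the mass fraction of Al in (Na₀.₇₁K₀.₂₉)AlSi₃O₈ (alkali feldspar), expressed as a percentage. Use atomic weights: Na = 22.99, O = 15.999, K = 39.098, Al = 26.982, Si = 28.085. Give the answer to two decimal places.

10.11 wt%

Formula mass = 0.71×22.99 + 0.29×39.098 + 1×26.982 + 3×28.085 + 8×15.999 = 266.890 g/mol, of which 26.982 g is Al.
So Al makes up 26.982/266.890 = 0.1011 of the mass, i.e. 10.11%.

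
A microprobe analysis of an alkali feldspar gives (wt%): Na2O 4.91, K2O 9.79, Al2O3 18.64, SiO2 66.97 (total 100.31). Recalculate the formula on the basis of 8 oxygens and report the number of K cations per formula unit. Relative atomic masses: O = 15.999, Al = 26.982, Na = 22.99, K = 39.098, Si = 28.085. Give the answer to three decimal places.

0.562 K apfu

Na2O (M=61.979): mol = 0.07922; Na = 0.15844, O = 0.07922.
K2O (M=94.195): mol = 0.10393; K = 0.20786, O = 0.10393.
Al2O3 (M=101.961): mol = 0.18281; Al = 0.36562, O = 0.54843.
SiO2 (M=60.083): mol = 1.11462; Si = 1.11462, O = 2.22924.
ΣO = 2.96082; factor = 8/ΣO = 2.70195.
K apfu = 0.20786 × 2.70195 = 0.562.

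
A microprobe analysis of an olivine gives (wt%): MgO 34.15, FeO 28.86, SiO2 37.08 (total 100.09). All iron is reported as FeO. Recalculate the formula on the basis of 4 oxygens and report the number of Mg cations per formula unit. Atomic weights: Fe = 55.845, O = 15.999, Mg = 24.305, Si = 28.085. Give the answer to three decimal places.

MgO (M=40.304): mol = 0.84731; Mg = 0.84731, O = 0.84731.
FeO (M=71.844): mol = 0.40170; Fe = 0.40170, O = 0.40170.
SiO2 (M=60.083): mol = 0.61715; Si = 0.61715, O = 1.23430.
ΣO = 2.48331; factor = 4/ΣO = 1.61075.
Mg apfu = 0.84731 × 1.61075 = 1.365.

1.365 Mg apfu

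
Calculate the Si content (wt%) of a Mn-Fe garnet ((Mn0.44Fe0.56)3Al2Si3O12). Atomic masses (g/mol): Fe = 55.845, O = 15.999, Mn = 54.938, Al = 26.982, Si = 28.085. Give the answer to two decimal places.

M((Mn0.44Fe0.56)3Al2Si3O12) = 496.545 g/mol.
Si contributes 3 × 28.085 = 84.255 g per mole.
84.255/496.545 = 0.1697 → 16.97%.

16.97 wt%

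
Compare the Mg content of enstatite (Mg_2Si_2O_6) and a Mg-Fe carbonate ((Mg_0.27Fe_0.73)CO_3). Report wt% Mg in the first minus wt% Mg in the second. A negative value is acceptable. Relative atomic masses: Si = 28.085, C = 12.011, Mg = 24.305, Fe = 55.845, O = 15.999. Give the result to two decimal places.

18.10 percentage points

M(Mg_2Si_2O_6) = 200.774 g/mol, so wt% Mg = 48.610/200.774 × 100 = 24.21%.
M((Mg_0.27Fe_0.73)CO_3) = 107.337 g/mol, so wt% Mg = 6.562/107.337 × 100 = 6.11%.
24.21 − 6.11 = 18.10 pp.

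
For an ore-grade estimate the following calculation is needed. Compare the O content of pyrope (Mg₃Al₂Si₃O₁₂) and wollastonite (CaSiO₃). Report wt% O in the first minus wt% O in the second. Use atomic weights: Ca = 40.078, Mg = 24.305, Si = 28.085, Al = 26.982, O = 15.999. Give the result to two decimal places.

6.31 percentage points

First mineral: 191.988 g O in 403.122 g formula = 47.63 wt% O.
Second mineral: 47.997 g O in 116.160 g formula = 41.32 wt% O.
47.63% − 41.32% gives a difference of 6.31 percentage points.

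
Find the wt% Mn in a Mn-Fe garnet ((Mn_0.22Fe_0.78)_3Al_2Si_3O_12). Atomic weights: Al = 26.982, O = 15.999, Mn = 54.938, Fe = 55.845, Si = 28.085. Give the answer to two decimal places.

7.29 weight percent

Formula mass = 0.66·54.938 + 2.34·55.845 + 2·26.982 + 3·28.085 + 12·15.999 = 497.143 g/mol, of which 36.259 g is Mn.
So Mn makes up 36.259/497.143 = 0.0729 of the mass, i.e. 7.29%.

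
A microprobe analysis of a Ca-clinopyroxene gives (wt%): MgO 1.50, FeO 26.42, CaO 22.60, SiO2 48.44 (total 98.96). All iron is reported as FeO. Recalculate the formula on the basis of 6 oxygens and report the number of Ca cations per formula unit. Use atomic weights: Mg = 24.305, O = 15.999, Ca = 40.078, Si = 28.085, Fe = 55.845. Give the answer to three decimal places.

0.999 Ca apfu

MgO: 1.50/40.304 = 0.03722 mol → 0.03722 mol Mg, 0.03722 mol O.
FeO: 26.42/71.844 = 0.36774 mol → 0.36774 mol Fe, 0.36774 mol O.
CaO: 22.60/56.077 = 0.40302 mol → 0.40302 mol Ca, 0.40302 mol O.
SiO2: 48.44/60.083 = 0.80622 mol → 0.80622 mol Si, 1.61244 mol O.
Total oxygen = 2.42042 mol. Normalization factor = 6/2.42042 = 2.47891.
Ca per 6 O = 0.40302 × 2.47891 = 0.999.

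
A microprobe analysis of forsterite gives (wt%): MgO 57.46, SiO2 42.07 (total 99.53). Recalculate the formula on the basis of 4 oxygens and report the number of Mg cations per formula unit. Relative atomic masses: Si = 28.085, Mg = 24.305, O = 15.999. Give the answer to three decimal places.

2.018 Mg apfu

57.46 wt% MgO ÷ 40.304 g/mol = 1.42566 mol, giving 1.42566 Mg and 1.42566 O.
42.07 wt% SiO2 ÷ 60.083 g/mol = 0.70020 mol, giving 0.70020 Si and 1.40040 O.
Oxygen sums to 2.82606; scaling by 4/2.82606 = 1.41540 puts the formula on 4 O.
Mg: 1.42566 × 1.41540 = 2.018 atoms per formula unit.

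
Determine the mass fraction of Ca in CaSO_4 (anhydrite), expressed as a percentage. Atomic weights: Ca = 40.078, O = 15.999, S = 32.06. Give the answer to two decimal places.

29.44 mass %

Formula mass = 1×40.078 + 1×32.06 + 4×15.999 = 136.134 g/mol, of which 40.078 g is Ca.
So Ca makes up 40.078/136.134 = 0.2944 of the mass, i.e. 29.44%.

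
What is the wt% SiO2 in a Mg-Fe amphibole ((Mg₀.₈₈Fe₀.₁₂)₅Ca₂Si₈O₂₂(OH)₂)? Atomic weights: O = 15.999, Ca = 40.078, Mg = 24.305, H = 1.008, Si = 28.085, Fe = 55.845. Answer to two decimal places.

57.82 wt%

Formula mass = 831.277 g/mol.
8 Si → 8.0000 mol SiO2 per formula unit; M(SiO2) = 60.083, so SiO2 mass = 480.664 g.
480.664/831.277 × 100 = 57.82 wt%.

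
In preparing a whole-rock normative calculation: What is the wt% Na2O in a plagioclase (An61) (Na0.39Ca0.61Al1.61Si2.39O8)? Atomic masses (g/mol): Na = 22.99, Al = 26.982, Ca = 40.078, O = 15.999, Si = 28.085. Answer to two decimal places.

4.44 wt%

Molar mass of Na0.39Ca0.61Al1.61Si2.39O8 = 0.39·22.99 + 0.61·40.078 + 1.61·26.982 + 2.39·28.085 + 8·15.999 = 271.970 g/mol.
Each formula unit contains 0.39 Na, equivalent to 0.39/2 = 0.1950 mol Na2O.
M(Na2O) = 2×22.99 + 1×15.999 = 61.979 g/mol.
Mass of Na2O per formula unit = 0.1950 × 61.979 = 12.086 g.
Na2O wt% = 12.086 / 271.970 × 100 = 4.44%.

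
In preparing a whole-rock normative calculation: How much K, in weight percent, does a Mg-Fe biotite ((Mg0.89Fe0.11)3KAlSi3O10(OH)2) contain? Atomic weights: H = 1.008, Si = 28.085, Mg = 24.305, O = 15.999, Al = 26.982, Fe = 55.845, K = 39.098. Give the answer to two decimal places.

Molar mass of (Mg0.89Fe0.11)3KAlSi3O10(OH)2: 2.67*24.305 + 0.33*55.845 + 1*39.098 + 1*26.982 + 3*28.085 + 12*15.999 + 2*1.008 = 427.662 g/mol.
Mass of K per formula unit: 1 × 39.098 = 39.098 g.
Weight fraction K = 39.098 / 427.662 = 0.0914.

9.14 weight percent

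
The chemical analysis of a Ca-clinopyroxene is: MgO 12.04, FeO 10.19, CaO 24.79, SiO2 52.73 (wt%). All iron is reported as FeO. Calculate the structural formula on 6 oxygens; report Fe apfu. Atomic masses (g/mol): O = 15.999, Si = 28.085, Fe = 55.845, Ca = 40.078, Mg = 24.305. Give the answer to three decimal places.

MgO (M=40.304): mol = 0.29873; Mg = 0.29873, O = 0.29873.
FeO (M=71.844): mol = 0.14184; Fe = 0.14184, O = 0.14184.
CaO (M=56.077): mol = 0.44207; Ca = 0.44207, O = 0.44207.
SiO2 (M=60.083): mol = 0.87762; Si = 0.87762, O = 1.75524.
ΣO = 2.63788; factor = 6/ΣO = 2.27455.
Fe apfu = 0.14184 × 2.27455 = 0.323.

0.323 Fe apfu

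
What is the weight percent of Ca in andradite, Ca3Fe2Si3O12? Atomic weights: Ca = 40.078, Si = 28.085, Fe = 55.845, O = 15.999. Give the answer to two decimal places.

23.66 mass %

Formula mass = 3×40.078 + 2×55.845 + 3×28.085 + 12×15.999 = 508.167 g/mol, of which 120.234 g is Ca.
So Ca makes up 120.234/508.167 = 0.2366 of the mass, i.e. 23.66%.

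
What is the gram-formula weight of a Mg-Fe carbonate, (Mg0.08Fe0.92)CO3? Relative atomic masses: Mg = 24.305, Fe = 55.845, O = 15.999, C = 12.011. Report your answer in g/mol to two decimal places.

113.33 g/mol

Mg: 0.08 × 24.305 = 1.9444
Fe: 0.92 × 55.845 = 51.3774
C: 1 × 12.011 = 12.0110
O: 3 × 15.999 = 47.9970
Summing the contributions gives the formula mass.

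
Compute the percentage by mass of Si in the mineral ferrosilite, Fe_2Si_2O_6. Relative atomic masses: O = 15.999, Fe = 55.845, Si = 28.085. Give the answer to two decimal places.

21.29 mass %

M(Fe_2Si_2O_6) = 263.854 g/mol.
Si contributes 2 × 28.085 = 56.170 g per mole.
56.170/263.854 = 0.2129 → 21.29%.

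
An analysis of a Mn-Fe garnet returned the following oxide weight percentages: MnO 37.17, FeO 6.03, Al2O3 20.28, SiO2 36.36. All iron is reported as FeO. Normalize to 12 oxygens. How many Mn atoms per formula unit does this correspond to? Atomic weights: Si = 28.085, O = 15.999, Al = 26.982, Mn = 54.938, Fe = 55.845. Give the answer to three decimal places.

MnO: 37.17/70.937 = 0.52399 mol → 0.52399 mol Mn, 0.52399 mol O.
FeO: 6.03/71.844 = 0.08393 mol → 0.08393 mol Fe, 0.08393 mol O.
Al2O3: 20.28/101.961 = 0.19890 mol → 0.39780 mol Al, 0.59670 mol O.
SiO2: 36.36/60.083 = 0.60516 mol → 0.60516 mol Si, 1.21032 mol O.
Total oxygen = 2.41494 mol. Normalization factor = 12/2.41494 = 4.96907.
Mn per 12 O = 0.52399 × 4.96907 = 2.604.

2.604 Mn apfu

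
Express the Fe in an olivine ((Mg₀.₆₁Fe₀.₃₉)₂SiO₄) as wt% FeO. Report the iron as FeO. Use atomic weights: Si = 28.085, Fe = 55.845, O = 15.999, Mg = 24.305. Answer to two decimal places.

33.90 wt%

Molar mass of (Mg₀.₆₁Fe₀.₃₉)₂SiO₄ = 1.22*24.305 + 0.78*55.845 + 1*28.085 + 4*15.999 = 165.292 g/mol.
Each formula unit contains 0.78 Fe, equivalent to 0.78/1 = 0.7800 mol FeO.
M(FeO) = 1×55.845 + 1×15.999 = 71.844 g/mol.
Mass of FeO per formula unit = 0.7800 × 71.844 = 56.038 g.
FeO wt% = 56.038 / 165.292 × 100 = 33.90%.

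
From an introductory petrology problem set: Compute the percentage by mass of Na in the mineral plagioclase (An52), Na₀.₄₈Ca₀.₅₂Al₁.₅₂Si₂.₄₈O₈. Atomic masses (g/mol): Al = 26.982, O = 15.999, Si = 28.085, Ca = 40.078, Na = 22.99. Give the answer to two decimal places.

Formula mass = 0.48×22.99 + 0.52×40.078 + 1.52×26.982 + 2.48×28.085 + 8×15.999 = 270.531 g/mol, of which 11.035 g is Na.
So Na makes up 11.035/270.531 = 0.0408 of the mass, i.e. 4.08%.

4.08 weight percent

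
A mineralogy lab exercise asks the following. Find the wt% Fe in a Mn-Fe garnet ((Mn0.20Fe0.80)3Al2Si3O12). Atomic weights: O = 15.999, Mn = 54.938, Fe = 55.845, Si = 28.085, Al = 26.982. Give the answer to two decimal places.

Formula mass = 0.60×54.938 + 2.40×55.845 + 2×26.982 + 3×28.085 + 12×15.999 = 497.198 g/mol, of which 134.028 g is Fe.
So Fe makes up 134.028/497.198 = 0.2696 of the mass, i.e. 26.96%.

26.96 mass %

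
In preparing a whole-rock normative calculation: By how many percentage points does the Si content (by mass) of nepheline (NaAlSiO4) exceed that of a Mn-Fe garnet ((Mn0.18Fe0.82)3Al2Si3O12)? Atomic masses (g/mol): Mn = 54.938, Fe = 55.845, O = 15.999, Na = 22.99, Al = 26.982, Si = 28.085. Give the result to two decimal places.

First mineral: 28.085 g Si in 142.053 g formula = 19.77 wt% Si.
Second mineral: 84.255 g Si in 497.252 g formula = 16.94 wt% Si.
19.77% − 16.94% gives a difference of 2.83 percentage points.

2.83 percentage points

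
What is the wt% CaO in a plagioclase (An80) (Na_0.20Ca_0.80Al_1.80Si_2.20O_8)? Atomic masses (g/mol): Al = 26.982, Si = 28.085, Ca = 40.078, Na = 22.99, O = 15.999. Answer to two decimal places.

16.31 wt%

Molar mass of Na_0.20Ca_0.80Al_1.80Si_2.20O_8 = 0.20*22.99 + 0.80*40.078 + 1.80*26.982 + 2.20*28.085 + 8*15.999 = 275.007 g/mol.
Each formula unit contains 0.80 Ca, equivalent to 0.80/1 = 0.8000 mol CaO.
M(CaO) = 1×40.078 + 1×15.999 = 56.077 g/mol.
Mass of CaO per formula unit = 0.8000 × 56.077 = 44.862 g.
CaO wt% = 44.862 / 275.007 × 100 = 16.31%.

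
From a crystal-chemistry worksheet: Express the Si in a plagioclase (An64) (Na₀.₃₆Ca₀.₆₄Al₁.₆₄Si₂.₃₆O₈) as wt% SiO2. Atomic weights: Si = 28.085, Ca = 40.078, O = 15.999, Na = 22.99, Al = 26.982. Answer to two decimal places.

52.04 wt%

M(Na₀.₃₆Ca₀.₆₄Al₁.₆₄Si₂.₃₆O₈) = 272.449 g/mol; M(SiO2) = 60.083 g/mol.
Moles SiO2 per formula unit = 2.36 Si ÷ 1 = 2.3600.
SiO2 fraction = (2.3600 × 60.083) / 272.449 = 141.796/272.449 = 0.5204.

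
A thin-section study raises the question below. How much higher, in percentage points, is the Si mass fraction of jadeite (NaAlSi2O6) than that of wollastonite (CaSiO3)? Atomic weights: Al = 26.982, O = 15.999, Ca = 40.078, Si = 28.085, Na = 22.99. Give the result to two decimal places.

First mineral: 56.170 g Si in 202.136 g formula = 27.79 wt% Si.
Second mineral: 28.085 g Si in 116.160 g formula = 24.18 wt% Si.
27.79% − 24.18% gives a difference of 3.61 percentage points.

3.61 percentage points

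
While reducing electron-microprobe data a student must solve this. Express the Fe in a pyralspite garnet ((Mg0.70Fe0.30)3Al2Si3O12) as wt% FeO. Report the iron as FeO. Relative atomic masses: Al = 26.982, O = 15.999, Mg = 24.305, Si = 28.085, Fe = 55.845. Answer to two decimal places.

Formula mass = 431.508 g/mol.
0.90 Fe → 0.9000 mol FeO per formula unit; M(FeO) = 71.844, so FeO mass = 64.660 g.
64.660/431.508 × 100 = 14.98 wt%.

14.98 wt%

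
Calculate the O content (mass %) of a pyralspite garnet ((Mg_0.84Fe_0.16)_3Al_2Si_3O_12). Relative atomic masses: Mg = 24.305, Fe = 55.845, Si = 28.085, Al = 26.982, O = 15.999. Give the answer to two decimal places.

Molar mass of (Mg_0.84Fe_0.16)_3Al_2Si_3O_12: 2.52·24.305 + 0.48·55.845 + 2·26.982 + 3·28.085 + 12·15.999 = 418.261 g/mol.
Mass of O per formula unit: 12 × 15.999 = 191.988 g.
Weight fraction O = 191.988 / 418.261 = 0.4590.

45.90 mass %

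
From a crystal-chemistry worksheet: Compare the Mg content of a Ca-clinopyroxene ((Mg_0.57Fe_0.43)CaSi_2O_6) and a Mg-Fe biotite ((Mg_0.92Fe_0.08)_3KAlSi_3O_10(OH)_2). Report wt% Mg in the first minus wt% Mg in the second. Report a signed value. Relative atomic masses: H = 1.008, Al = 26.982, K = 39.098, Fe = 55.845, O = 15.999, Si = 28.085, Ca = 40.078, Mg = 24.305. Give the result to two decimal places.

Mg in (Mg_0.57Fe_0.43)CaSi_2O_6: molar mass 230.109 g/mol; 0.57×24.305 = 13.854 g → 6.02 wt%.
Mg in (Mg_0.92Fe_0.08)_3KAlSi_3O_10(OH)_2: molar mass 424.824 g/mol; 2.76×24.305 = 67.082 g → 15.79 wt%.
Difference = 6.02 − 15.79 = -9.77 percentage points.

-9.77 percentage points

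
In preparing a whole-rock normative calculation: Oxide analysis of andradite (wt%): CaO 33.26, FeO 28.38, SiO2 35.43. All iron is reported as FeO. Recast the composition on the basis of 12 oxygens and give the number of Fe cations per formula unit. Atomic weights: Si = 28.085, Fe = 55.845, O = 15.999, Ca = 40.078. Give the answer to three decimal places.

2.187 Fe apfu

CaO (M=56.077): mol = 0.59311; Ca = 0.59311, O = 0.59311.
FeO (M=71.844): mol = 0.39502; Fe = 0.39502, O = 0.39502.
SiO2 (M=60.083): mol = 0.58968; Si = 0.58968, O = 1.17936.
ΣO = 2.16749; factor = 12/ΣO = 5.53636.
Fe apfu = 0.39502 × 5.53636 = 2.187.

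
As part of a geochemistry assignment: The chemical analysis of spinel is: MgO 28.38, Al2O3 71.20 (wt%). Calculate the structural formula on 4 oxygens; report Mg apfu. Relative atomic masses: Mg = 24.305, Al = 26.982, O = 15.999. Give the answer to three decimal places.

1.006 Mg apfu

MgO (M=40.304): mol = 0.70415; Mg = 0.70415, O = 0.70415.
Al2O3 (M=101.961): mol = 0.69831; Al = 1.39662, O = 2.09493.
ΣO = 2.79908; factor = 4/ΣO = 1.42904.
Mg apfu = 0.70415 × 1.42904 = 1.006.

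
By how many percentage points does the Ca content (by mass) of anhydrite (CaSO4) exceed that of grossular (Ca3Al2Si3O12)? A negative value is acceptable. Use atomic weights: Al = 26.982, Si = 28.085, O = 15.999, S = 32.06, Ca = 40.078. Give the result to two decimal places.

First mineral: 40.078 g Ca in 136.134 g formula = 29.44 wt% Ca.
Second mineral: 120.234 g Ca in 450.441 g formula = 26.69 wt% Ca.
29.44% − 26.69% gives a difference of 2.75 percentage points.

2.75 percentage points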